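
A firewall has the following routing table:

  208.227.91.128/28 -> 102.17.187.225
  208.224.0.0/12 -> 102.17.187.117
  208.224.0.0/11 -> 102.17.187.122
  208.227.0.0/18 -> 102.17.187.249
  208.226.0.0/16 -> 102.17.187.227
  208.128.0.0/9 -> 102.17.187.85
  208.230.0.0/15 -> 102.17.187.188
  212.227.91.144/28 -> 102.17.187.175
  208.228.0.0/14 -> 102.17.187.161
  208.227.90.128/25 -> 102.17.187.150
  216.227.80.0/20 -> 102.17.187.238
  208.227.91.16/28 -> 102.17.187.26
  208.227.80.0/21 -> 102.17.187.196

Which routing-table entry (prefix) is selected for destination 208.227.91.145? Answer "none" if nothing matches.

Entries matching 208.227.91.145:
  208.128.0.0/9 (208.128.0.0 - 208.255.255.255)
  208.224.0.0/11 (208.224.0.0 - 208.255.255.255)
  208.224.0.0/12 (208.224.0.0 - 208.239.255.255)
Most specific is 208.224.0.0/12.

208.224.0.0/12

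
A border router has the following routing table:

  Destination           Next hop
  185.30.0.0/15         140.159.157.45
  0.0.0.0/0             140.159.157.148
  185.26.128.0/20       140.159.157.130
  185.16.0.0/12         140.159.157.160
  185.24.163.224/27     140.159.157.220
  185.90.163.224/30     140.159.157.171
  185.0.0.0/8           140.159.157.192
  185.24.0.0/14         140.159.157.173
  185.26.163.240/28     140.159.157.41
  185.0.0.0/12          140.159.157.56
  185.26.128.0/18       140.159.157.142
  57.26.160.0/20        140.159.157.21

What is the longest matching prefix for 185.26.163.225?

185.26.128.0/18

Entries matching 185.26.163.225:
  0.0.0.0/0 (default, matches everything)
  185.0.0.0/8 (185.0.0.0 - 185.255.255.255)
  185.16.0.0/12 (185.16.0.0 - 185.31.255.255)
  185.24.0.0/14 (185.24.0.0 - 185.27.255.255)
  185.26.128.0/18 (185.26.128.0 - 185.26.191.255)
Most specific is 185.26.128.0/18.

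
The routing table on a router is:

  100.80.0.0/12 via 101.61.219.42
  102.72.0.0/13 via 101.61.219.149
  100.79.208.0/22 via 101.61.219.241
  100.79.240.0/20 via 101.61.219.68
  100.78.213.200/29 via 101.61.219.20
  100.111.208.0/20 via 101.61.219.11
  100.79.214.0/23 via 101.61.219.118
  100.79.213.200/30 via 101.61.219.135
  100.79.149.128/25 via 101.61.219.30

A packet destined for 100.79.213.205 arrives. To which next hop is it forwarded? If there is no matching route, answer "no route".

No entry's prefix contains 100.79.213.205; there is no default route.

no route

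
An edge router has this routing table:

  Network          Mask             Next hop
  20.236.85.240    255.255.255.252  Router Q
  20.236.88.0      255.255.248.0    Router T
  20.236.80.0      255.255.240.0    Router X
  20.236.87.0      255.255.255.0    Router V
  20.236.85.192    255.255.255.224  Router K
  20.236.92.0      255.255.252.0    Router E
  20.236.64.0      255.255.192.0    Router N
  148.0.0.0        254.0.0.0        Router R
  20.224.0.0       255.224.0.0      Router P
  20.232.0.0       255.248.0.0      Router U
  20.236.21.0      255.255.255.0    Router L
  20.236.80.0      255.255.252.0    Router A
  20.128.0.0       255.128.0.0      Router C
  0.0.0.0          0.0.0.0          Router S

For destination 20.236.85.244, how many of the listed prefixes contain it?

6

Prefixes containing 20.236.85.244:
  0.0.0.0/0 (default, matches everything)
  20.128.0.0/9 (20.128.0.0 - 20.255.255.255)
  20.224.0.0/11 (20.224.0.0 - 20.255.255.255)
  20.232.0.0/13 (20.232.0.0 - 20.239.255.255)
  20.236.64.0/18 (20.236.64.0 - 20.236.127.255)
  20.236.80.0/20 (20.236.80.0 - 20.236.95.255)
Total matching entries: 6.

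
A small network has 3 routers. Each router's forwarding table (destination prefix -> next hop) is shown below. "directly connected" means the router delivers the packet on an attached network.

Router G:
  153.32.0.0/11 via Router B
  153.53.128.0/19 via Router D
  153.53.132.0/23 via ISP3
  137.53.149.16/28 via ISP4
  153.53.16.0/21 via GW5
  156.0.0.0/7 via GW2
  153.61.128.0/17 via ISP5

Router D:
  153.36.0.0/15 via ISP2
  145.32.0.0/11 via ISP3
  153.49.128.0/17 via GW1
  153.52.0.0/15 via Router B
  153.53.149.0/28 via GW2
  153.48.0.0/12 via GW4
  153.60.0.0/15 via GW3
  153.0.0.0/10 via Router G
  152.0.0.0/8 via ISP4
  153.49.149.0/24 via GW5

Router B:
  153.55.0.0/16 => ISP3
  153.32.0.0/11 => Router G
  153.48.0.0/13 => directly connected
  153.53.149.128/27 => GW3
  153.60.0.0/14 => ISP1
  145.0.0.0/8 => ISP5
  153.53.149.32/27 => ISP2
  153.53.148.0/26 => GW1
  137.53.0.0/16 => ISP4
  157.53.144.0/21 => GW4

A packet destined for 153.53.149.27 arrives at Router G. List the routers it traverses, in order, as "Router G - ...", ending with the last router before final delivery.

At Router G: longest match for 153.53.149.27 is 153.53.128.0/19 -> Router D
At Router D: longest match for 153.53.149.27 is 153.52.0.0/15 -> Router B
At Router B: longest match for 153.53.149.27 is 153.48.0.0/13 -> directly connected

Router G - Router D - Router B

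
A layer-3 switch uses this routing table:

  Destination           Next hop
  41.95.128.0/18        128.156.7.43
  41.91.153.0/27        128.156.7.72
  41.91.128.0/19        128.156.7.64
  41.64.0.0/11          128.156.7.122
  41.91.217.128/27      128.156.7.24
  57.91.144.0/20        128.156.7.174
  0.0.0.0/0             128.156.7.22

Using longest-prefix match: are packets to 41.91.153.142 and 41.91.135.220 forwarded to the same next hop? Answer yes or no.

yes

41.91.153.142: longest match 41.91.128.0/19 -> 128.156.7.64
41.91.135.220: longest match 41.91.128.0/19 -> 128.156.7.64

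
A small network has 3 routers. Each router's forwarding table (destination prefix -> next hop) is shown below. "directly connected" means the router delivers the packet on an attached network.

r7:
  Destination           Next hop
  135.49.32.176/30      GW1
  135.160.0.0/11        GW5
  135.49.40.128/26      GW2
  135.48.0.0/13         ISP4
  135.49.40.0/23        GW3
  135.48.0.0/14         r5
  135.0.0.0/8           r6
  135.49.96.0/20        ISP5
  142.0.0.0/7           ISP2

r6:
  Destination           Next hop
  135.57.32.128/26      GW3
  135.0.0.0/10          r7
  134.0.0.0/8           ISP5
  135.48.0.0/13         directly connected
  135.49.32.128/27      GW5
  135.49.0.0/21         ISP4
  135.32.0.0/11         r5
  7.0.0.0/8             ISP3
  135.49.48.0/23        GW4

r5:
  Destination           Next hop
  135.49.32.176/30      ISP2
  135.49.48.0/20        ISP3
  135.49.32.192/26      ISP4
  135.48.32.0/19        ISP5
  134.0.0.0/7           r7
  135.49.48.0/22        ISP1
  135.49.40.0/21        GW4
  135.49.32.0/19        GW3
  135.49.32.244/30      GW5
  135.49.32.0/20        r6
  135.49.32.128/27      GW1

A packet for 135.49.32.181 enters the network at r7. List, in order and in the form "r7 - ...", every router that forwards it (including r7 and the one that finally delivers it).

r7 - r5 - r6

At r7: longest match for 135.49.32.181 is 135.48.0.0/14 -> r5
At r5: longest match for 135.49.32.181 is 135.49.32.0/20 -> r6
At r6: longest match for 135.49.32.181 is 135.48.0.0/13 -> directly connected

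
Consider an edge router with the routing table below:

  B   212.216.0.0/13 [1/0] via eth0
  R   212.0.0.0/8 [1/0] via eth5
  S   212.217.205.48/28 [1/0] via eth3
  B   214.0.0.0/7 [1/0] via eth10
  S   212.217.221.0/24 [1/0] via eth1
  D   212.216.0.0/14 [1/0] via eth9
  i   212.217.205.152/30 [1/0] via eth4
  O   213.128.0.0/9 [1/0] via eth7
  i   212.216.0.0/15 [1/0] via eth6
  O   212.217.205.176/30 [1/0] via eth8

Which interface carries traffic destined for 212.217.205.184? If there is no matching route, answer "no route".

Routes whose prefix contains 212.217.205.184:
  212.0.0.0/8 (212.0.0.0 - 212.255.255.255) -> eth5
  212.216.0.0/13 (212.216.0.0 - 212.223.255.255) -> eth0
  212.216.0.0/14 (212.216.0.0 - 212.219.255.255) -> eth9
  212.216.0.0/15 (212.216.0.0 - 212.217.255.255) -> eth6
More-specific entries that do NOT match:
  212.217.205.152/30 (212.217.205.152 - 212.217.205.155) does not contain 212.217.205.184
  212.217.205.176/30 (212.217.205.176 - 212.217.205.179) does not contain 212.217.205.184
  212.217.205.48/28 (212.217.205.48 - 212.217.205.63) does not contain 212.217.205.184
  212.217.221.0/24 (212.217.221.0 - 212.217.221.255) does not contain 212.217.205.184
Longest matching prefix is /15 -> interface eth6.

eth6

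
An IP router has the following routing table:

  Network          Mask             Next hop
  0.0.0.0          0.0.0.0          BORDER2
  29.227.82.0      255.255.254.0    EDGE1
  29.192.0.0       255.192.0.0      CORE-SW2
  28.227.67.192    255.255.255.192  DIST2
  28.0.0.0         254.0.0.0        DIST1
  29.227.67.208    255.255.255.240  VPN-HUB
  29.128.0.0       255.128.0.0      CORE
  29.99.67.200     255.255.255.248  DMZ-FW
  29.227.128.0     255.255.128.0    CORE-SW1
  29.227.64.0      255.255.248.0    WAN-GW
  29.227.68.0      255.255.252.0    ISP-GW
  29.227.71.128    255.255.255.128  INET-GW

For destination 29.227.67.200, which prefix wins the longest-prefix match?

Entries matching 29.227.67.200:
  0.0.0.0/0 (default, matches everything)
  28.0.0.0/7 (28.0.0.0 - 29.255.255.255)
  29.128.0.0/9 (29.128.0.0 - 29.255.255.255)
  29.192.0.0/10 (29.192.0.0 - 29.255.255.255)
  29.227.64.0/21 (29.227.64.0 - 29.227.71.255)
Most specific is 29.227.64.0/21.

29.227.64.0/21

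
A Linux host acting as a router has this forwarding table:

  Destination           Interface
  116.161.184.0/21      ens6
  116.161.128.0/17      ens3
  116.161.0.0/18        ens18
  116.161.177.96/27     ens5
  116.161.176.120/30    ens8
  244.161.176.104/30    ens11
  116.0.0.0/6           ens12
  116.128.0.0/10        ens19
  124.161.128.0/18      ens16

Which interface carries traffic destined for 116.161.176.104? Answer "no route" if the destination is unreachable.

Routes whose prefix contains 116.161.176.104:
  116.0.0.0/6 (116.0.0.0 - 119.255.255.255) -> ens12
  116.128.0.0/10 (116.128.0.0 - 116.191.255.255) -> ens19
  116.161.128.0/17 (116.161.128.0 - 116.161.255.255) -> ens3
More-specific entries that do NOT match:
  116.161.176.120/30 (116.161.176.120 - 116.161.176.123) does not contain 116.161.176.104
  244.161.176.104/30 (244.161.176.104 - 244.161.176.107) does not contain 116.161.176.104
  116.161.177.96/27 (116.161.177.96 - 116.161.177.127) does not contain 116.161.176.104
  116.161.184.0/21 (116.161.184.0 - 116.161.191.255) does not contain 116.161.176.104
  116.161.0.0/18 (116.161.0.0 - 116.161.63.255) does not contain 116.161.176.104
  124.161.128.0/18 (124.161.128.0 - 124.161.191.255) does not contain 116.161.176.104
Longest matching prefix is /17 -> interface ens3.

ens3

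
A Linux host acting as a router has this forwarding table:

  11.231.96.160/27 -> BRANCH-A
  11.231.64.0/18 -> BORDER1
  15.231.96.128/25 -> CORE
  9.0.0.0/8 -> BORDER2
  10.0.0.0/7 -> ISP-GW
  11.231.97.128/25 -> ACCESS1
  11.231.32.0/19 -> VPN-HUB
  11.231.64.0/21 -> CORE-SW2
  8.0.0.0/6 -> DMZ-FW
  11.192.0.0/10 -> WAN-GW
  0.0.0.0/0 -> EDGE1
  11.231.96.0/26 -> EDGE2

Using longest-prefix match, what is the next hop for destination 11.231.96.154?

Routes whose prefix contains 11.231.96.154:
  0.0.0.0/0 (default, matches everything) -> EDGE1
  8.0.0.0/6 (8.0.0.0 - 11.255.255.255) -> DMZ-FW
  10.0.0.0/7 (10.0.0.0 - 11.255.255.255) -> ISP-GW
  11.192.0.0/10 (11.192.0.0 - 11.255.255.255) -> WAN-GW
  11.231.64.0/18 (11.231.64.0 - 11.231.127.255) -> BORDER1
More-specific entries that do NOT match:
  11.231.96.160/27 (11.231.96.160 - 11.231.96.191) does not contain 11.231.96.154
  11.231.96.0/26 (11.231.96.0 - 11.231.96.63) does not contain 11.231.96.154
  15.231.96.128/25 (15.231.96.128 - 15.231.96.255) does not contain 11.231.96.154
  11.231.97.128/25 (11.231.97.128 - 11.231.97.255) does not contain 11.231.96.154
  11.231.64.0/21 (11.231.64.0 - 11.231.71.255) does not contain 11.231.96.154
  11.231.32.0/19 (11.231.32.0 - 11.231.63.255) does not contain 11.231.96.154
Longest matching prefix is /18 -> next hop BORDER1.

BORDER1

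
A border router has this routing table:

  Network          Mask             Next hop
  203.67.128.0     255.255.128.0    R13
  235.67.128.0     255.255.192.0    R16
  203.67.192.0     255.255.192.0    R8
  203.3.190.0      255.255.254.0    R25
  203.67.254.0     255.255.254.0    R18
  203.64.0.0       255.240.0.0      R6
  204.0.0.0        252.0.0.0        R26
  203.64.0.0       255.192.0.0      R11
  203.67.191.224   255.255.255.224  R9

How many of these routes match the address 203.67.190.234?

Prefixes containing 203.67.190.234:
  203.64.0.0/10 (203.64.0.0 - 203.127.255.255)
  203.64.0.0/12 (203.64.0.0 - 203.79.255.255)
  203.67.128.0/17 (203.67.128.0 - 203.67.255.255)
Total matching entries: 3.

3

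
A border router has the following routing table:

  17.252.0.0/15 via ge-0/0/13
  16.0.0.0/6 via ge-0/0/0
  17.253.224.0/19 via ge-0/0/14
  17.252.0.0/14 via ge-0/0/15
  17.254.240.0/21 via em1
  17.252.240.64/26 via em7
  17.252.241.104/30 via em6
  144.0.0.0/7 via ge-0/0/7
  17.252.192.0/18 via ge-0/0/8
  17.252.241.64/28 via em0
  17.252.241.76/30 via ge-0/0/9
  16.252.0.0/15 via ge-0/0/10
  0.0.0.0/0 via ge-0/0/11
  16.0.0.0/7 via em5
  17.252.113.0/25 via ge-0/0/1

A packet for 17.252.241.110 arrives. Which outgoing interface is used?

Routes whose prefix contains 17.252.241.110:
  0.0.0.0/0 (default, matches everything) -> ge-0/0/11
  16.0.0.0/6 (16.0.0.0 - 19.255.255.255) -> ge-0/0/0
  16.0.0.0/7 (16.0.0.0 - 17.255.255.255) -> em5
  17.252.0.0/14 (17.252.0.0 - 17.255.255.255) -> ge-0/0/15
  17.252.0.0/15 (17.252.0.0 - 17.253.255.255) -> ge-0/0/13
  17.252.192.0/18 (17.252.192.0 - 17.252.255.255) -> ge-0/0/8
More-specific entries that do NOT match:
  17.252.241.104/30 (17.252.241.104 - 17.252.241.107) does not contain 17.252.241.110
  17.252.241.76/30 (17.252.241.76 - 17.252.241.79) does not contain 17.252.241.110
  17.252.241.64/28 (17.252.241.64 - 17.252.241.79) does not contain 17.252.241.110
  17.252.240.64/26 (17.252.240.64 - 17.252.240.127) does not contain 17.252.241.110
  17.252.113.0/25 (17.252.113.0 - 17.252.113.127) does not contain 17.252.241.110
  17.254.240.0/21 (17.254.240.0 - 17.254.247.255) does not contain 17.252.241.110
  17.253.224.0/19 (17.253.224.0 - 17.253.255.255) does not contain 17.252.241.110
Longest matching prefix is /18 -> interface ge-0/0/8.

ge-0/0/8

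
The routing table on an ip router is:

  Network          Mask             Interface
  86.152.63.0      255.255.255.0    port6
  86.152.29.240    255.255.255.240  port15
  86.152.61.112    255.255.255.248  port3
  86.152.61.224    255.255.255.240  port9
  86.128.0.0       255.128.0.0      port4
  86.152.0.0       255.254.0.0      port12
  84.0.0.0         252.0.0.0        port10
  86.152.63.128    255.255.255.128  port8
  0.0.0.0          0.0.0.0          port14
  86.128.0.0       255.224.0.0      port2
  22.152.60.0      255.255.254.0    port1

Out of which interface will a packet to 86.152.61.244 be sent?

port12

Routes whose prefix contains 86.152.61.244:
  0.0.0.0/0 (default, matches everything) -> port14
  84.0.0.0/6 (84.0.0.0 - 87.255.255.255) -> port10
  86.128.0.0/9 (86.128.0.0 - 86.255.255.255) -> port4
  86.128.0.0/11 (86.128.0.0 - 86.159.255.255) -> port2
  86.152.0.0/15 (86.152.0.0 - 86.153.255.255) -> port12
More-specific entries that do NOT match:
  86.152.61.112/29 (86.152.61.112 - 86.152.61.119) does not contain 86.152.61.244
  86.152.29.240/28 (86.152.29.240 - 86.152.29.255) does not contain 86.152.61.244
  86.152.61.224/28 (86.152.61.224 - 86.152.61.239) does not contain 86.152.61.244
  86.152.63.128/25 (86.152.63.128 - 86.152.63.255) does not contain 86.152.61.244
  86.152.63.0/24 (86.152.63.0 - 86.152.63.255) does not contain 86.152.61.244
  22.152.60.0/23 (22.152.60.0 - 22.152.61.255) does not contain 86.152.61.244
Longest matching prefix is /15 -> interface port12.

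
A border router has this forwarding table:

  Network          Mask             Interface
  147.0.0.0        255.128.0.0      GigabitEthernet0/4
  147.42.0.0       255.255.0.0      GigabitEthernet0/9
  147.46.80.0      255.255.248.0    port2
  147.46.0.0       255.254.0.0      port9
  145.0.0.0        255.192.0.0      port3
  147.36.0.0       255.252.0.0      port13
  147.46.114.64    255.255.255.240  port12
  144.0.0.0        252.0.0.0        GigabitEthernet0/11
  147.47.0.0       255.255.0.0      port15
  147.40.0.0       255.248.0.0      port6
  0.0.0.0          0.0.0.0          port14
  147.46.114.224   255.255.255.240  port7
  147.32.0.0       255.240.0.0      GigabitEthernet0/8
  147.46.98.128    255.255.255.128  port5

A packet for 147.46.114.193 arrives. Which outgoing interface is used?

Routes whose prefix contains 147.46.114.193:
  0.0.0.0/0 (default, matches everything) -> port14
  144.0.0.0/6 (144.0.0.0 - 147.255.255.255) -> GigabitEthernet0/11
  147.0.0.0/9 (147.0.0.0 - 147.127.255.255) -> GigabitEthernet0/4
  147.32.0.0/12 (147.32.0.0 - 147.47.255.255) -> GigabitEthernet0/8
  147.40.0.0/13 (147.40.0.0 - 147.47.255.255) -> port6
  147.46.0.0/15 (147.46.0.0 - 147.47.255.255) -> port9
More-specific entries that do NOT match:
  147.46.114.64/28 (147.46.114.64 - 147.46.114.79) does not contain 147.46.114.193
  147.46.114.224/28 (147.46.114.224 - 147.46.114.239) does not contain 147.46.114.193
  147.46.98.128/25 (147.46.98.128 - 147.46.98.255) does not contain 147.46.114.193
  147.46.80.0/21 (147.46.80.0 - 147.46.87.255) does not contain 147.46.114.193
  147.42.0.0/16 (147.42.0.0 - 147.42.255.255) does not contain 147.46.114.193
  147.47.0.0/16 (147.47.0.0 - 147.47.255.255) does not contain 147.46.114.193
Longest matching prefix is /15 -> interface port9.

port9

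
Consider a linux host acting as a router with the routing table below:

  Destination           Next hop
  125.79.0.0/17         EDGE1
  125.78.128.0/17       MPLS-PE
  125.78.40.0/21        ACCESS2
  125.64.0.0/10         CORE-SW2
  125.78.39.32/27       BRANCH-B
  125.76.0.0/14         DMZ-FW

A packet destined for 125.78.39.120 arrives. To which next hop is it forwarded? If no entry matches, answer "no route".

Routes whose prefix contains 125.78.39.120:
  125.64.0.0/10 (125.64.0.0 - 125.127.255.255) -> CORE-SW2
  125.76.0.0/14 (125.76.0.0 - 125.79.255.255) -> DMZ-FW
More-specific entries that do NOT match:
  125.78.39.32/27 (125.78.39.32 - 125.78.39.63) does not contain 125.78.39.120
  125.78.40.0/21 (125.78.40.0 - 125.78.47.255) does not contain 125.78.39.120
  125.79.0.0/17 (125.79.0.0 - 125.79.127.255) does not contain 125.78.39.120
  125.78.128.0/17 (125.78.128.0 - 125.78.255.255) does not contain 125.78.39.120
Longest matching prefix is /14 -> next hop DMZ-FW.

DMZ-FW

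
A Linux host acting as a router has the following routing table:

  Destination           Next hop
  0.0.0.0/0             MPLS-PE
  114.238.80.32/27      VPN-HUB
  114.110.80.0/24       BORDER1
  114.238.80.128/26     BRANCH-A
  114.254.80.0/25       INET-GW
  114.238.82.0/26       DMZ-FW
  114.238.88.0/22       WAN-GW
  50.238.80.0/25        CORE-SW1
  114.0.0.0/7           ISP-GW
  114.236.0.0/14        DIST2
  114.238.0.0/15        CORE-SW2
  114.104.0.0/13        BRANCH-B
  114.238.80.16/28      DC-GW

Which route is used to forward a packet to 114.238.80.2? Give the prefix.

114.238.0.0/15

Entries matching 114.238.80.2:
  0.0.0.0/0 (default, matches everything)
  114.0.0.0/7 (114.0.0.0 - 115.255.255.255)
  114.236.0.0/14 (114.236.0.0 - 114.239.255.255)
  114.238.0.0/15 (114.238.0.0 - 114.239.255.255)
Most specific is 114.238.0.0/15.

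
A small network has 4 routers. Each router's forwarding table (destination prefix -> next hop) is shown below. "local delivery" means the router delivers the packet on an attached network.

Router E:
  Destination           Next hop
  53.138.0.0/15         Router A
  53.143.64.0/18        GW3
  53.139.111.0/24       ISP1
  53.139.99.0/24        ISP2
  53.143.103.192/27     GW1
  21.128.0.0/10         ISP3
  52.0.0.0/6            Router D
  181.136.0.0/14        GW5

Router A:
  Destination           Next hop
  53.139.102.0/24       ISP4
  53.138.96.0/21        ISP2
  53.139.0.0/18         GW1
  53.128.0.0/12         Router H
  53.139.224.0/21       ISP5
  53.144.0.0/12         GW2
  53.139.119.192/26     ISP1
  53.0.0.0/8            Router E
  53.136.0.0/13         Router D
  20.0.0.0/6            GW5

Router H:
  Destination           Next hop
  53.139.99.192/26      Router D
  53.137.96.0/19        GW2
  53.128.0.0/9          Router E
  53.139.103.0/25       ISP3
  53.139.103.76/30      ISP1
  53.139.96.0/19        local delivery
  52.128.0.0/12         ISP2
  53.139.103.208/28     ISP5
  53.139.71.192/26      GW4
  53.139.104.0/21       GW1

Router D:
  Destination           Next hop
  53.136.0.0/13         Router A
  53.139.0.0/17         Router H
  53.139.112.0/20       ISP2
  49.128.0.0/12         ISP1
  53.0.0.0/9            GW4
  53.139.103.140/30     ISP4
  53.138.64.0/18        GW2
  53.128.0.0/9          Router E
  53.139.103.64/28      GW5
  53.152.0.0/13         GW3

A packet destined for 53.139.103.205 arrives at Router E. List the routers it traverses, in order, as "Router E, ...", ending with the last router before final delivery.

At Router E: longest match for 53.139.103.205 is 53.138.0.0/15 -> Router A
At Router A: longest match for 53.139.103.205 is 53.136.0.0/13 -> Router D
At Router D: longest match for 53.139.103.205 is 53.139.0.0/17 -> Router H
At Router H: longest match for 53.139.103.205 is 53.139.96.0/19 -> local delivery

Router E, Router A, Router D, Router H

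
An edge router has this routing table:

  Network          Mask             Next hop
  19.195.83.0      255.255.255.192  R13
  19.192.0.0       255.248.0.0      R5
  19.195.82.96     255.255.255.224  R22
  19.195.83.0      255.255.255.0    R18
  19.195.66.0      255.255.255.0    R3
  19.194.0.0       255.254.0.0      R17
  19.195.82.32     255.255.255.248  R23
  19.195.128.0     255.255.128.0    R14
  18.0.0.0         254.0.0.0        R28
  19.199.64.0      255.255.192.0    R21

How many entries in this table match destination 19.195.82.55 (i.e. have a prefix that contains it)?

3

Prefixes containing 19.195.82.55:
  18.0.0.0/7 (18.0.0.0 - 19.255.255.255)
  19.192.0.0/13 (19.192.0.0 - 19.199.255.255)
  19.194.0.0/15 (19.194.0.0 - 19.195.255.255)
Total matching entries: 3.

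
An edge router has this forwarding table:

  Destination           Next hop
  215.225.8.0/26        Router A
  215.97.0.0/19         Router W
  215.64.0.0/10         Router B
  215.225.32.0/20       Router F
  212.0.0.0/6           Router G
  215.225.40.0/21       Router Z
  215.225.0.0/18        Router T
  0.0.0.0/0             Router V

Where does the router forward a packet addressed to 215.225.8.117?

Routes whose prefix contains 215.225.8.117:
  0.0.0.0/0 (default, matches everything) -> Router V
  212.0.0.0/6 (212.0.0.0 - 215.255.255.255) -> Router G
  215.225.0.0/18 (215.225.0.0 - 215.225.63.255) -> Router T
More-specific entries that do NOT match:
  215.225.8.0/26 (215.225.8.0 - 215.225.8.63) does not contain 215.225.8.117
  215.225.40.0/21 (215.225.40.0 - 215.225.47.255) does not contain 215.225.8.117
  215.225.32.0/20 (215.225.32.0 - 215.225.47.255) does not contain 215.225.8.117
  215.97.0.0/19 (215.97.0.0 - 215.97.31.255) does not contain 215.225.8.117
Longest matching prefix is /18 -> next hop Router T.

Router T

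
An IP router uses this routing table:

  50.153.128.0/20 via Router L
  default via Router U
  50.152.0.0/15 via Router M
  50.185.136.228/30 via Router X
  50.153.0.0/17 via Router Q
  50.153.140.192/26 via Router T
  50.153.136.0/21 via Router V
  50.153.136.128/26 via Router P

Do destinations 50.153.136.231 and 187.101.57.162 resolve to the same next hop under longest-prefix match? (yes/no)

no

50.153.136.231: longest match 50.153.136.0/21 -> Router V
187.101.57.162: longest match 0.0.0.0/0 -> Router U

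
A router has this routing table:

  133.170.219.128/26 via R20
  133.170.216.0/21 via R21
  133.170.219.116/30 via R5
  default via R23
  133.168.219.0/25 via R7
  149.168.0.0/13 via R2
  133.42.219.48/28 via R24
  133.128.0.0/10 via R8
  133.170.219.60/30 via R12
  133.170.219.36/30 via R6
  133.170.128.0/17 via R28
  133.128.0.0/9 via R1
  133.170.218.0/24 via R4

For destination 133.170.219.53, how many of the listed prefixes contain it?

5

Prefixes containing 133.170.219.53:
  0.0.0.0/0 (default, matches everything)
  133.128.0.0/9 (133.128.0.0 - 133.255.255.255)
  133.128.0.0/10 (133.128.0.0 - 133.191.255.255)
  133.170.128.0/17 (133.170.128.0 - 133.170.255.255)
  133.170.216.0/21 (133.170.216.0 - 133.170.223.255)
Total matching entries: 5.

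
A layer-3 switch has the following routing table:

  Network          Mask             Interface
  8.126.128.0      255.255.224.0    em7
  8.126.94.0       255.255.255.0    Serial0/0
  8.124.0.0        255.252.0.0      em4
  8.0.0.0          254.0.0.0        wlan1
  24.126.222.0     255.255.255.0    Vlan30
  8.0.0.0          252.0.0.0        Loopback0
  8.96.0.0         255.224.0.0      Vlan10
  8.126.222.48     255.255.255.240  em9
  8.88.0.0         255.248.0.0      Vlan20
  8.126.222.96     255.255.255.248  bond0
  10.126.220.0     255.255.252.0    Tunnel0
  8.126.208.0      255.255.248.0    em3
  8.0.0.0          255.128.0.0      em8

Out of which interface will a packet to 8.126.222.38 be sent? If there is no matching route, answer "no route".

em4

Routes whose prefix contains 8.126.222.38:
  8.0.0.0/6 (8.0.0.0 - 11.255.255.255) -> Loopback0
  8.0.0.0/7 (8.0.0.0 - 9.255.255.255) -> wlan1
  8.0.0.0/9 (8.0.0.0 - 8.127.255.255) -> em8
  8.96.0.0/11 (8.96.0.0 - 8.127.255.255) -> Vlan10
  8.124.0.0/14 (8.124.0.0 - 8.127.255.255) -> em4
More-specific entries that do NOT match:
  8.126.222.96/29 (8.126.222.96 - 8.126.222.103) does not contain 8.126.222.38
  8.126.222.48/28 (8.126.222.48 - 8.126.222.63) does not contain 8.126.222.38
  8.126.94.0/24 (8.126.94.0 - 8.126.94.255) does not contain 8.126.222.38
  24.126.222.0/24 (24.126.222.0 - 24.126.222.255) does not contain 8.126.222.38
  10.126.220.0/22 (10.126.220.0 - 10.126.223.255) does not contain 8.126.222.38
  8.126.208.0/21 (8.126.208.0 - 8.126.215.255) does not contain 8.126.222.38
  8.126.128.0/19 (8.126.128.0 - 8.126.159.255) does not contain 8.126.222.38
Longest matching prefix is /14 -> interface em4.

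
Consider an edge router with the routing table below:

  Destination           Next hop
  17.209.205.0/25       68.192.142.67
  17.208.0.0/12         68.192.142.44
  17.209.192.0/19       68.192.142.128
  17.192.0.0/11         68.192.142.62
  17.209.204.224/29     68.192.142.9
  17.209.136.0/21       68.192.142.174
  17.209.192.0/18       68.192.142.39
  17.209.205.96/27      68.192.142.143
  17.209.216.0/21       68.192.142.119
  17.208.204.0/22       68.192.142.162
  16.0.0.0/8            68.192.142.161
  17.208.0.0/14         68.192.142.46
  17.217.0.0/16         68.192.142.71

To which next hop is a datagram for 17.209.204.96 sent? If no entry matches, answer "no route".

Routes whose prefix contains 17.209.204.96:
  17.192.0.0/11 (17.192.0.0 - 17.223.255.255) -> 68.192.142.62
  17.208.0.0/12 (17.208.0.0 - 17.223.255.255) -> 68.192.142.44
  17.208.0.0/14 (17.208.0.0 - 17.211.255.255) -> 68.192.142.46
  17.209.192.0/18 (17.209.192.0 - 17.209.255.255) -> 68.192.142.39
  17.209.192.0/19 (17.209.192.0 - 17.209.223.255) -> 68.192.142.128
More-specific entries that do NOT match:
  17.209.204.224/29 (17.209.204.224 - 17.209.204.231) does not contain 17.209.204.96
  17.209.205.96/27 (17.209.205.96 - 17.209.205.127) does not contain 17.209.204.96
  17.209.205.0/25 (17.209.205.0 - 17.209.205.127) does not contain 17.209.204.96
  17.208.204.0/22 (17.208.204.0 - 17.208.207.255) does not contain 17.209.204.96
  17.209.136.0/21 (17.209.136.0 - 17.209.143.255) does not contain 17.209.204.96
  17.209.216.0/21 (17.209.216.0 - 17.209.223.255) does not contain 17.209.204.96
Longest matching prefix is /19 -> next hop 68.192.142.128.

68.192.142.128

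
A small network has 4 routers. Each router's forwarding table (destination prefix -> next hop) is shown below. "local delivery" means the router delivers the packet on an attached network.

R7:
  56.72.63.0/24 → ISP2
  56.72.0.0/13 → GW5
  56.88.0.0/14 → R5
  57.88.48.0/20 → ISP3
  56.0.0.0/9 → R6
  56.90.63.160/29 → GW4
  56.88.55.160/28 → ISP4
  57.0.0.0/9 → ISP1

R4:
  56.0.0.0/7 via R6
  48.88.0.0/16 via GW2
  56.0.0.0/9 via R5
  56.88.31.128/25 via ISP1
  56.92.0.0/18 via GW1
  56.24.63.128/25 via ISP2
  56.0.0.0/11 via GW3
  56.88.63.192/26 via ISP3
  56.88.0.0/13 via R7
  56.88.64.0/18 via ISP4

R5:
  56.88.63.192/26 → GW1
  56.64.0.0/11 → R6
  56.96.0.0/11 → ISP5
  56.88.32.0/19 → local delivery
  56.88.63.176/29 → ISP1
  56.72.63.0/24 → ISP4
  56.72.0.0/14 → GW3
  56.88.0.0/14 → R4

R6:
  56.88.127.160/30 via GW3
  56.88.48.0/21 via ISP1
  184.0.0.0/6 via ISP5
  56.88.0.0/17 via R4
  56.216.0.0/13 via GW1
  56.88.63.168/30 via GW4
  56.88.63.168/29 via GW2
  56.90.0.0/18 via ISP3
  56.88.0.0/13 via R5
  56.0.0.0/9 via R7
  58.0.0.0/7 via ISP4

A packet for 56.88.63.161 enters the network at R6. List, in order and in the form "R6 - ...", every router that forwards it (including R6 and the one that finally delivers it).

At R6: longest match for 56.88.63.161 is 56.88.0.0/17 -> R4
At R4: longest match for 56.88.63.161 is 56.88.0.0/13 -> R7
At R7: longest match for 56.88.63.161 is 56.88.0.0/14 -> R5
At R5: longest match for 56.88.63.161 is 56.88.32.0/19 -> local delivery

R6 - R4 - R7 - R5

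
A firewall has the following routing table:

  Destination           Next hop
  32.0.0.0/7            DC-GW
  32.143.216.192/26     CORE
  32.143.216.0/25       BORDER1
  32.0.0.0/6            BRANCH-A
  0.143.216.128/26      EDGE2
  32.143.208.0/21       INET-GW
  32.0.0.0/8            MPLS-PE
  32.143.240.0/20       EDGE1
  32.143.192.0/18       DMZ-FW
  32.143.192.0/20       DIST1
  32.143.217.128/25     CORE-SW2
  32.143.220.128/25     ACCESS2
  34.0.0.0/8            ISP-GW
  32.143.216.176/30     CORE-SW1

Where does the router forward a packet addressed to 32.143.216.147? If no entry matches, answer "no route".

Routes whose prefix contains 32.143.216.147:
  32.0.0.0/6 (32.0.0.0 - 35.255.255.255) -> BRANCH-A
  32.0.0.0/7 (32.0.0.0 - 33.255.255.255) -> DC-GW
  32.0.0.0/8 (32.0.0.0 - 32.255.255.255) -> MPLS-PE
  32.143.192.0/18 (32.143.192.0 - 32.143.255.255) -> DMZ-FW
More-specific entries that do NOT match:
  32.143.216.176/30 (32.143.216.176 - 32.143.216.179) does not contain 32.143.216.147
  32.143.216.192/26 (32.143.216.192 - 32.143.216.255) does not contain 32.143.216.147
  0.143.216.128/26 (0.143.216.128 - 0.143.216.191) does not contain 32.143.216.147
  32.143.216.0/25 (32.143.216.0 - 32.143.216.127) does not contain 32.143.216.147
  32.143.217.128/25 (32.143.217.128 - 32.143.217.255) does not contain 32.143.216.147
  32.143.220.128/25 (32.143.220.128 - 32.143.220.255) does not contain 32.143.216.147
  32.143.208.0/21 (32.143.208.0 - 32.143.215.255) does not contain 32.143.216.147
  32.143.240.0/20 (32.143.240.0 - 32.143.255.255) does not contain 32.143.216.147
  32.143.192.0/20 (32.143.192.0 - 32.143.207.255) does not contain 32.143.216.147
Longest matching prefix is /18 -> next hop DMZ-FW.

DMZ-FW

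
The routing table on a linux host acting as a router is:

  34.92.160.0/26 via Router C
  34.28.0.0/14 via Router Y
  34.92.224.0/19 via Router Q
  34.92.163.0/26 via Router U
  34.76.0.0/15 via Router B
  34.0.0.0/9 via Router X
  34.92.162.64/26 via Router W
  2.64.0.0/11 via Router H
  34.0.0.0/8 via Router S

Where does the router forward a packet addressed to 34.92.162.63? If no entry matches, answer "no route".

Router X

Routes whose prefix contains 34.92.162.63:
  34.0.0.0/8 (34.0.0.0 - 34.255.255.255) -> Router S
  34.0.0.0/9 (34.0.0.0 - 34.127.255.255) -> Router X
More-specific entries that do NOT match:
  34.92.160.0/26 (34.92.160.0 - 34.92.160.63) does not contain 34.92.162.63
  34.92.163.0/26 (34.92.163.0 - 34.92.163.63) does not contain 34.92.162.63
  34.92.162.64/26 (34.92.162.64 - 34.92.162.127) does not contain 34.92.162.63
  34.92.224.0/19 (34.92.224.0 - 34.92.255.255) does not contain 34.92.162.63
  34.76.0.0/15 (34.76.0.0 - 34.77.255.255) does not contain 34.92.162.63
  34.28.0.0/14 (34.28.0.0 - 34.31.255.255) does not contain 34.92.162.63
  2.64.0.0/11 (2.64.0.0 - 2.95.255.255) does not contain 34.92.162.63
Longest matching prefix is /9 -> next hop Router X.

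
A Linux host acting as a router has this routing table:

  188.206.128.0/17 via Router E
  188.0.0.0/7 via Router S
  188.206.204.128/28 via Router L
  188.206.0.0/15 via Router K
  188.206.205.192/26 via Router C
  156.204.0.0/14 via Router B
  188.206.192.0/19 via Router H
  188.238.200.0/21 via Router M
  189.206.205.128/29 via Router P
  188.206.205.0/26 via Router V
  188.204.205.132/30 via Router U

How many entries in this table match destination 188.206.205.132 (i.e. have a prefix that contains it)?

Prefixes containing 188.206.205.132:
  188.0.0.0/7 (188.0.0.0 - 189.255.255.255)
  188.206.0.0/15 (188.206.0.0 - 188.207.255.255)
  188.206.128.0/17 (188.206.128.0 - 188.206.255.255)
  188.206.192.0/19 (188.206.192.0 - 188.206.223.255)
Total matching entries: 4.

4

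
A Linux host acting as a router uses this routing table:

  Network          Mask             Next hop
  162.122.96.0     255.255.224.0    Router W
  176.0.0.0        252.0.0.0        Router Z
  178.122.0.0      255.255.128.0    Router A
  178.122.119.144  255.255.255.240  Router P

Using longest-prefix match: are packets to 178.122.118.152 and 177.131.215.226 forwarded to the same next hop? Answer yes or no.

178.122.118.152: longest match 178.122.0.0/17 -> Router A
177.131.215.226: longest match 176.0.0.0/6 -> Router Z

no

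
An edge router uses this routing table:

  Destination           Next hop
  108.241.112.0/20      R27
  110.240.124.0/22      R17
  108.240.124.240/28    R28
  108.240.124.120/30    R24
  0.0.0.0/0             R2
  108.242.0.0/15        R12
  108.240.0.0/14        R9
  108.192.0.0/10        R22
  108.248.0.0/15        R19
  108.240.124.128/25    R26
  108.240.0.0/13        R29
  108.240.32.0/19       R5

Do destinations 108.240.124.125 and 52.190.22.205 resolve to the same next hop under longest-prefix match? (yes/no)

no

108.240.124.125: longest match 108.240.0.0/14 -> R9
52.190.22.205: longest match 0.0.0.0/0 -> R2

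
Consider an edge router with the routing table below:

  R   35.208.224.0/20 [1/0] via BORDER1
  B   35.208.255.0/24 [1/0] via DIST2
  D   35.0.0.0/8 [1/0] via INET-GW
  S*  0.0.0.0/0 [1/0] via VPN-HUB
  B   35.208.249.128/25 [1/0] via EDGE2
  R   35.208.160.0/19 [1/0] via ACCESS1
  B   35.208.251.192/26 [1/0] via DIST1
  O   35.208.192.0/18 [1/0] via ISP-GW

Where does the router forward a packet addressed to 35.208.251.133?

ISP-GW

Routes whose prefix contains 35.208.251.133:
  0.0.0.0/0 (default, matches everything) -> VPN-HUB
  35.0.0.0/8 (35.0.0.0 - 35.255.255.255) -> INET-GW
  35.208.192.0/18 (35.208.192.0 - 35.208.255.255) -> ISP-GW
More-specific entries that do NOT match:
  35.208.251.192/26 (35.208.251.192 - 35.208.251.255) does not contain 35.208.251.133
  35.208.249.128/25 (35.208.249.128 - 35.208.249.255) does not contain 35.208.251.133
  35.208.255.0/24 (35.208.255.0 - 35.208.255.255) does not contain 35.208.251.133
  35.208.224.0/20 (35.208.224.0 - 35.208.239.255) does not contain 35.208.251.133
  35.208.160.0/19 (35.208.160.0 - 35.208.191.255) does not contain 35.208.251.133
Longest matching prefix is /18 -> next hop ISP-GW.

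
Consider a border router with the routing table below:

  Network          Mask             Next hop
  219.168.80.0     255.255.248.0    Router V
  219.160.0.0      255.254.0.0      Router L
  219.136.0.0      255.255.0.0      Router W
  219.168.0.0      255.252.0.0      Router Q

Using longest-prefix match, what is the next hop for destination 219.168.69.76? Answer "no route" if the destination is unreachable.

Routes whose prefix contains 219.168.69.76:
  219.168.0.0/14 (219.168.0.0 - 219.171.255.255) -> Router Q
More-specific entries that do NOT match:
  219.168.80.0/21 (219.168.80.0 - 219.168.87.255) does not contain 219.168.69.76
  219.136.0.0/16 (219.136.0.0 - 219.136.255.255) does not contain 219.168.69.76
  219.160.0.0/15 (219.160.0.0 - 219.161.255.255) does not contain 219.168.69.76
Longest matching prefix is /14 -> next hop Router Q.

Router Q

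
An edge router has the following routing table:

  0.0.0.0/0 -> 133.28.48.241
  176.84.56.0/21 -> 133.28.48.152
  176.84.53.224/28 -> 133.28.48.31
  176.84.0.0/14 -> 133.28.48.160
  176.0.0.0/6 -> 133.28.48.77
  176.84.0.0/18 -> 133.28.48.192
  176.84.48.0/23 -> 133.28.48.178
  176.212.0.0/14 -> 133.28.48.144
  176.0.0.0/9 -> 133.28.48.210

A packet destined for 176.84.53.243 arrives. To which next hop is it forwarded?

133.28.48.192

Routes whose prefix contains 176.84.53.243:
  0.0.0.0/0 (default, matches everything) -> 133.28.48.241
  176.0.0.0/6 (176.0.0.0 - 179.255.255.255) -> 133.28.48.77
  176.0.0.0/9 (176.0.0.0 - 176.127.255.255) -> 133.28.48.210
  176.84.0.0/14 (176.84.0.0 - 176.87.255.255) -> 133.28.48.160
  176.84.0.0/18 (176.84.0.0 - 176.84.63.255) -> 133.28.48.192
More-specific entries that do NOT match:
  176.84.53.224/28 (176.84.53.224 - 176.84.53.239) does not contain 176.84.53.243
  176.84.48.0/23 (176.84.48.0 - 176.84.49.255) does not contain 176.84.53.243
  176.84.56.0/21 (176.84.56.0 - 176.84.63.255) does not contain 176.84.53.243
Longest matching prefix is /18 -> next hop 133.28.48.192.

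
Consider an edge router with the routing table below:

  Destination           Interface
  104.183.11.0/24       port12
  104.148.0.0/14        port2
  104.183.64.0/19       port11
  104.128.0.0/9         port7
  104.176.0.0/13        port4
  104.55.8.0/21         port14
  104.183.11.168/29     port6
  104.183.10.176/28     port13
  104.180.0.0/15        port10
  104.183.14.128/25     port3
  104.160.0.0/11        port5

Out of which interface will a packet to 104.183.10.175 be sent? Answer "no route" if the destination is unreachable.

port4

Routes whose prefix contains 104.183.10.175:
  104.128.0.0/9 (104.128.0.0 - 104.255.255.255) -> port7
  104.160.0.0/11 (104.160.0.0 - 104.191.255.255) -> port5
  104.176.0.0/13 (104.176.0.0 - 104.183.255.255) -> port4
More-specific entries that do NOT match:
  104.183.11.168/29 (104.183.11.168 - 104.183.11.175) does not contain 104.183.10.175
  104.183.10.176/28 (104.183.10.176 - 104.183.10.191) does not contain 104.183.10.175
  104.183.14.128/25 (104.183.14.128 - 104.183.14.255) does not contain 104.183.10.175
  104.183.11.0/24 (104.183.11.0 - 104.183.11.255) does not contain 104.183.10.175
  104.55.8.0/21 (104.55.8.0 - 104.55.15.255) does not contain 104.183.10.175
  104.183.64.0/19 (104.183.64.0 - 104.183.95.255) does not contain 104.183.10.175
  104.180.0.0/15 (104.180.0.0 - 104.181.255.255) does not contain 104.183.10.175
  104.148.0.0/14 (104.148.0.0 - 104.151.255.255) does not contain 104.183.10.175
Longest matching prefix is /13 -> interface port4.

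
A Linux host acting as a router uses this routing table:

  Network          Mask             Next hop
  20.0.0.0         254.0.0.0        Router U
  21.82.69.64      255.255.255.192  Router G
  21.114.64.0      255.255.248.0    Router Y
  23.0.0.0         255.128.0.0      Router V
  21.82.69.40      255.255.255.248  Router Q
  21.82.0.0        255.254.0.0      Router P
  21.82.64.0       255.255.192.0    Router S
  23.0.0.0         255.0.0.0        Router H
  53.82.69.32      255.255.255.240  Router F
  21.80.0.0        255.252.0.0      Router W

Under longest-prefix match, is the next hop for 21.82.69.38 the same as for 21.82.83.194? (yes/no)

21.82.69.38: longest match 21.82.64.0/18 -> Router S
21.82.83.194: longest match 21.82.64.0/18 -> Router S

yes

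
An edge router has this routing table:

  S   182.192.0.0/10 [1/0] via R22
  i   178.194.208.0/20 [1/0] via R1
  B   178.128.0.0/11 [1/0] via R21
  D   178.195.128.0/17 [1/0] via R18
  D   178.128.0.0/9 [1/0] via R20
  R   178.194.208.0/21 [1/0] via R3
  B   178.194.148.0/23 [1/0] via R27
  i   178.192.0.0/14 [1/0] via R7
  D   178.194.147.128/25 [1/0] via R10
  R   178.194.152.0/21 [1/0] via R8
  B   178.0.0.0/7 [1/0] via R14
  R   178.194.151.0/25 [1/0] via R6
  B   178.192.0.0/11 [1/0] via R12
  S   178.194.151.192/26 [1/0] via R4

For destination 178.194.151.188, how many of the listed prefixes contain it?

Prefixes containing 178.194.151.188:
  178.0.0.0/7 (178.0.0.0 - 179.255.255.255)
  178.128.0.0/9 (178.128.0.0 - 178.255.255.255)
  178.192.0.0/11 (178.192.0.0 - 178.223.255.255)
  178.192.0.0/14 (178.192.0.0 - 178.195.255.255)
Total matching entries: 4.

4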